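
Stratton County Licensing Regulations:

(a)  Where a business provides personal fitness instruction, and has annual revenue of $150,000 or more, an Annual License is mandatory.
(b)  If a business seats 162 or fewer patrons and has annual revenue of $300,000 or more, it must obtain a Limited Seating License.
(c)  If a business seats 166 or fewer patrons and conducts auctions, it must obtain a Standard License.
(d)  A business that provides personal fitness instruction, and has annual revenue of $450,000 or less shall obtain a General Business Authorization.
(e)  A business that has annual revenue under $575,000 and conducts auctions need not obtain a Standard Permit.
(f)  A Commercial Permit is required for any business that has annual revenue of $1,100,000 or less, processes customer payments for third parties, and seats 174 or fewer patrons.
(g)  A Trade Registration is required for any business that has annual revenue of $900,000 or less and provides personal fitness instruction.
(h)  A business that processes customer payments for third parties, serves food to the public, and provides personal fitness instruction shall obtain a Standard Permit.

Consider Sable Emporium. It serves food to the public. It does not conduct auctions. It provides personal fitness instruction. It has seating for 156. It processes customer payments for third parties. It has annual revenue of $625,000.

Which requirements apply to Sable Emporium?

Annual License, Commercial Permit, Limited Seating License, Standard Permit, Trade Registration

(a) provides personal fitness instruction; revenue $625,000 ≥ $150,000 → Annual License required.
(b) seating 156 ≤ 162; revenue $625,000 ≥ $300,000 → Limited Seating License required.
(c) seating 156 ≤ 166; does not conduct auctions → Standard License not required.
(d) provides personal fitness instruction; revenue $625,000 > $450,000 → General Business Authorization not required.
(e) revenue $625,000 ≥ $575,000; does not conduct auctions → Standard Permit exemption does not apply.
(f) revenue $625,000 ≤ $1,100,000; processes customer payments for third parties; seating 156 ≤ 174 → Commercial Permit required.
(g) revenue $625,000 ≤ $900,000; provides personal fitness instruction → Trade Registration required.
(h) processes customer payments for third parties; serves food to the public; provides personal fitness instruction → Standard Permit required.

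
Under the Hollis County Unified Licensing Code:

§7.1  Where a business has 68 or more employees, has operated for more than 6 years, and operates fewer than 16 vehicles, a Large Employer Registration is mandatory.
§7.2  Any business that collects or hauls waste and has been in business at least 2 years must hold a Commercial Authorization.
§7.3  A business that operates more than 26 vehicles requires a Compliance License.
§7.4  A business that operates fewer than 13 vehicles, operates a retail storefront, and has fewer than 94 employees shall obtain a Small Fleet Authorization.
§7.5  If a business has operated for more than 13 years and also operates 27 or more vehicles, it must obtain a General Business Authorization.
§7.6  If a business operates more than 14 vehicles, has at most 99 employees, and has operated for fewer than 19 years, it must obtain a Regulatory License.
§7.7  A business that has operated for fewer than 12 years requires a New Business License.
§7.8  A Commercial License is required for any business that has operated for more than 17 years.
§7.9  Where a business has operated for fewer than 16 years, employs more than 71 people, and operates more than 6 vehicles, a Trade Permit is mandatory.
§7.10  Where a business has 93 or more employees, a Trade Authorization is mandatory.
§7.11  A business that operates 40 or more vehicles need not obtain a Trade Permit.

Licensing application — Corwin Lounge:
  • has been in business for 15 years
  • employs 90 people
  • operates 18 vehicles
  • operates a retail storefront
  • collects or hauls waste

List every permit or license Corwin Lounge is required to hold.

§7.1 employees 90 ≥ 68; years in business 15 > 6; vehicles 18 ≥ 16 → Large Employer Registration not required.
§7.2 collects or hauls waste; years in business 15 ≥ 2 → Commercial Authorization required.
§7.3 vehicles 18 ≤ 26 → Compliance License not required.
§7.4 vehicles 18 ≥ 13; operates a retail storefront; employees 90 < 94 → Small Fleet Authorization not required.
§7.5 years in business 15 > 13; vehicles 18 < 27 → General Business Authorization not required.
§7.6 vehicles 18 > 14; employees 90 ≤ 99; years in business 15 < 19 → Regulatory License required.
§7.7 years in business 15 ≥ 12 → New Business License not required.
§7.8 years in business 15 ≤ 17 → Commercial License not required.
§7.9 years in business 15 < 16; employees 90 > 71; vehicles 18 > 6 → Trade Permit required.
§7.10 employees 90 < 93 → Trade Authorization not required.
§7.11 vehicles 18 < 40 → Trade Permit exemption does not apply.

Commercial Authorization, Regulatory License, Trade Permit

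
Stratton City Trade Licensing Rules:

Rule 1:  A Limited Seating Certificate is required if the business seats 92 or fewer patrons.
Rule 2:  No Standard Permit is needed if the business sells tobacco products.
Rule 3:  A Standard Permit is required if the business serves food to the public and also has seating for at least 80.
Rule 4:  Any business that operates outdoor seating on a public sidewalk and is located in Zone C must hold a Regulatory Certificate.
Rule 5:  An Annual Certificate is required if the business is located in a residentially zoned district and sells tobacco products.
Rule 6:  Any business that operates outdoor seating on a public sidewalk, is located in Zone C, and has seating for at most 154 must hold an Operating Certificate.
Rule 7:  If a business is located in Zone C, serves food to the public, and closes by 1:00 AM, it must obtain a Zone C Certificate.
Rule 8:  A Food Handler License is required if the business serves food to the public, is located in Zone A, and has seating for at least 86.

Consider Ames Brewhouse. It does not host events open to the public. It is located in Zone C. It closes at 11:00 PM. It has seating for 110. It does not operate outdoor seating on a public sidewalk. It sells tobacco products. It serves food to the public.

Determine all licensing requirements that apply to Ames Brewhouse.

Rule 1: seating 110 > 92 → Limited Seating Certificate not required.
Rule 2: sells tobacco products → exempt from Standard Permit.
Rule 3: serves food to the public; seating 110 ≥ 80 → Standard Permit required.
Rule 4: does not operate outdoor seating on a public sidewalk; is located in Zone C → Regulatory Certificate not required.
Rule 5: is located in Zone C (not: is located in a residentially zoned district); sells tobacco products → Annual Certificate not required.
Rule 6: does not operate outdoor seating on a public sidewalk; is located in Zone C; seating 110 ≤ 154 → Operating Certificate not required.
Rule 7: is located in Zone C; serves food to the public; closes 11:00 PM, at/before 1:00 AM → Zone C Certificate required.
Rule 8: serves food to the public; is located in Zone C (not: is located in Zone A); seating 110 ≥ 86 → Food Handler License not required.

Zone C Certificate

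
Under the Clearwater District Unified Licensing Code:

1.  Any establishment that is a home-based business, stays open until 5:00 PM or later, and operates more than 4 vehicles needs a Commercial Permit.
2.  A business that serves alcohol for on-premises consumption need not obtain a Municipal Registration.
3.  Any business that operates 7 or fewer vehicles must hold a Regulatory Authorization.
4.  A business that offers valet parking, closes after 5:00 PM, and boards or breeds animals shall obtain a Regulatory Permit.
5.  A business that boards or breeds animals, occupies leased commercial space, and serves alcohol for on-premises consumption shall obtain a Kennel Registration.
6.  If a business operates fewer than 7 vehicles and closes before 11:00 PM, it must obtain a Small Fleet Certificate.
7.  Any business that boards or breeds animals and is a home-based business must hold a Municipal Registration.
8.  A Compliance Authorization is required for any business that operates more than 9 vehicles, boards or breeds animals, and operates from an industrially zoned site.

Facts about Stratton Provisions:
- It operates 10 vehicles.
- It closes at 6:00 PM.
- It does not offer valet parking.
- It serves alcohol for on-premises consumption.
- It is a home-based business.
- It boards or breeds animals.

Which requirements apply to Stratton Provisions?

1. is a home-based business; closes 6:00 PM, after 5:00 PM; vehicles 10 > 4 → Commercial Permit required.
2. serves alcohol for on-premises consumption → exempt from Municipal Registration.
3. vehicles 10 > 7 → Regulatory Authorization not required.
4. does not offer valet parking; closes 6:00 PM, after 5:00 PM; boards or breeds animals → Regulatory Permit not required.
5. boards or breeds animals; is a home-based business (not: occupies leased commercial space); serves alcohol for on-premises consumption → Kennel Registration not required.
6. vehicles 10 ≥ 7; closes 6:00 PM, at/before 11:00 PM → Small Fleet Certificate not required.
7. boards or breeds animals; is a home-based business → Municipal Registration required.
8. vehicles 10 > 9; boards or breeds animals; is a home-based business (not: operates from an industrially zoned site) → Compliance Authorization not required.

Commercial Permit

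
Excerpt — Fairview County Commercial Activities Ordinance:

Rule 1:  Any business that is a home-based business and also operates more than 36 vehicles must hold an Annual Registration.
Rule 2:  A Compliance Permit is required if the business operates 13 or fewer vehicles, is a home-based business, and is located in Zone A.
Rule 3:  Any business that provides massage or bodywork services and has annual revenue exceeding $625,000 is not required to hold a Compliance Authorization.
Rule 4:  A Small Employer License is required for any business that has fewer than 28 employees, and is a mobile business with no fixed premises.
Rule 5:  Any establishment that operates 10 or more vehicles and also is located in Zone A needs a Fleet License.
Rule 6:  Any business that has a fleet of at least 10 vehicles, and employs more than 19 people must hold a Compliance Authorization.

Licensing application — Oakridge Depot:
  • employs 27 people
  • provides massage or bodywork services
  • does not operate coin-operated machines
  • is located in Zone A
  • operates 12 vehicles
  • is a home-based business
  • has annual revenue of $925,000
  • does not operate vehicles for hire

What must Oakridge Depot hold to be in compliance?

Compliance Permit, Fleet License

Rule 1: is a home-based business; vehicles 12 ≤ 36 → Annual Registration not required.
Rule 2: vehicles 12 ≤ 13; is a home-based business; is located in Zone A → Compliance Permit required.
Rule 3: provides massage or bodywork services; revenue $925,000 > $625,000 → exempt from Compliance Authorization.
Rule 4: employees 27 < 28; is a home-based business (not: is a mobile business with no fixed premises) → Small Employer License not required.
Rule 5: vehicles 12 ≥ 10; is located in Zone A → Fleet License required.
Rule 6: vehicles 12 ≥ 10; employees 27 > 19 → Compliance Authorization required.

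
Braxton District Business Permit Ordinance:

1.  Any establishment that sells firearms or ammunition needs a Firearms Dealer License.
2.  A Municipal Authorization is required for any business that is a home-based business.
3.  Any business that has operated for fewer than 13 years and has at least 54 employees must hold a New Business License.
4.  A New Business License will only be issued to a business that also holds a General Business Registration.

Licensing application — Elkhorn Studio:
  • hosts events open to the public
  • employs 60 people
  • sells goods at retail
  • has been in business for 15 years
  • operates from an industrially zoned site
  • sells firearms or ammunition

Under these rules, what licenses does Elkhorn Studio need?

Firearms Dealer License

1. sells firearms or ammunition → Firearms Dealer License required.
2. operates from an industrially zoned site (not: is a home-based business) → Municipal Authorization not required.
3. years in business 15 ≥ 13; employees 60 ≥ 54 → New Business License not required.
4. New Business License is not required → no effect.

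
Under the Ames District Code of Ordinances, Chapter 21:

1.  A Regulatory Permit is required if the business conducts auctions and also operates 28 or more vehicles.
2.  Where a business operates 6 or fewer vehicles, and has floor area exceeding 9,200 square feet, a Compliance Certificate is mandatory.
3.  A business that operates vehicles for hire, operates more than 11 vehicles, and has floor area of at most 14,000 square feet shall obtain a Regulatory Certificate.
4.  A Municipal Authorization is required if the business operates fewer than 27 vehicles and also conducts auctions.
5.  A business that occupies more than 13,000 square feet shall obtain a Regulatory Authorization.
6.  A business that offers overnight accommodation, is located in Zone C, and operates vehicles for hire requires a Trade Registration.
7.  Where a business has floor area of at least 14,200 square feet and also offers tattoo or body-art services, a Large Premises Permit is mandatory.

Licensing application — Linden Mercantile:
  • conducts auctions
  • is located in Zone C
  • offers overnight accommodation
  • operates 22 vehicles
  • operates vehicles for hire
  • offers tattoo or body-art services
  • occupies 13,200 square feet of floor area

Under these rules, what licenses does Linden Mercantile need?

1. conducts auctions; vehicles 22 < 28 → Regulatory Permit not required.
2. vehicles 22 > 6; floor area 13,200 square feet > 9,200 square feet → Compliance Certificate not required.
3. operates vehicles for hire; vehicles 22 > 11; floor area 13,200 square feet ≤ 14,000 square feet → Regulatory Certificate required.
4. vehicles 22 < 27; conducts auctions → Municipal Authorization required.
5. floor area 13,200 square feet > 13,000 square feet → Regulatory Authorization required.
6. offers overnight accommodation; is located in Zone C; operates vehicles for hire → Trade Registration required.
7. floor area 13,200 square feet < 14,200 square feet; offers tattoo or body-art services → Large Premises Permit not required.

Municipal Authorization, Regulatory Authorization, Regulatory Certificate, Trade Registration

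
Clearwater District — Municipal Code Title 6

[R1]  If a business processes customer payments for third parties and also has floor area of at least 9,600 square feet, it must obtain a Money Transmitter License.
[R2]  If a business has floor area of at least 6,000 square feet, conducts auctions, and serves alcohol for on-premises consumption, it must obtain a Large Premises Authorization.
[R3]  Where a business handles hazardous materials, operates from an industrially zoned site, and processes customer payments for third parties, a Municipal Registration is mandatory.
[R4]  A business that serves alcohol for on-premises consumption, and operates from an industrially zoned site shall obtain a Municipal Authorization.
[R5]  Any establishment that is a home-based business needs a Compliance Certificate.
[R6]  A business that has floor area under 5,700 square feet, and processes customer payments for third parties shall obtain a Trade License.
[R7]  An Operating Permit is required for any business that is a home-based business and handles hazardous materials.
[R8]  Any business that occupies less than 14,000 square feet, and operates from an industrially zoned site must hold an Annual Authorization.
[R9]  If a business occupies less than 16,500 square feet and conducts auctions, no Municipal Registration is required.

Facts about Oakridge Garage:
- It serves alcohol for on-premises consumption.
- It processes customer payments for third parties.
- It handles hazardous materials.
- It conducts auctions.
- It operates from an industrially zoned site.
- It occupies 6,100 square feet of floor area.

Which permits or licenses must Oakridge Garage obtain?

[R1] processes customer payments for third parties; floor area 6,100 square feet < 9,600 square feet → Money Transmitter License not required.
[R2] floor area 6,100 square feet ≥ 6,000 square feet; conducts auctions; serves alcohol for on-premises consumption → Large Premises Authorization required.
[R3] handles hazardous materials; operates from an industrially zoned site; processes customer payments for third parties → Municipal Registration required.
[R4] serves alcohol for on-premises consumption; operates from an industrially zoned site → Municipal Authorization required.
[R5] operates from an industrially zoned site (not: is a home-based business) → Compliance Certificate not required.
[R6] floor area 6,100 square feet ≥ 5,700 square feet; processes customer payments for third parties → Trade License not required.
[R7] operates from an industrially zoned site (not: is a home-based business); handles hazardous materials → Operating Permit not required.
[R8] floor area 6,100 square feet < 14,000 square feet; operates from an industrially zoned site → Annual Authorization required.
[R9] floor area 6,100 square feet < 16,500 square feet; conducts auctions → exempt from Municipal Registration.

Annual Authorization, Large Premises Authorization, Municipal Authorization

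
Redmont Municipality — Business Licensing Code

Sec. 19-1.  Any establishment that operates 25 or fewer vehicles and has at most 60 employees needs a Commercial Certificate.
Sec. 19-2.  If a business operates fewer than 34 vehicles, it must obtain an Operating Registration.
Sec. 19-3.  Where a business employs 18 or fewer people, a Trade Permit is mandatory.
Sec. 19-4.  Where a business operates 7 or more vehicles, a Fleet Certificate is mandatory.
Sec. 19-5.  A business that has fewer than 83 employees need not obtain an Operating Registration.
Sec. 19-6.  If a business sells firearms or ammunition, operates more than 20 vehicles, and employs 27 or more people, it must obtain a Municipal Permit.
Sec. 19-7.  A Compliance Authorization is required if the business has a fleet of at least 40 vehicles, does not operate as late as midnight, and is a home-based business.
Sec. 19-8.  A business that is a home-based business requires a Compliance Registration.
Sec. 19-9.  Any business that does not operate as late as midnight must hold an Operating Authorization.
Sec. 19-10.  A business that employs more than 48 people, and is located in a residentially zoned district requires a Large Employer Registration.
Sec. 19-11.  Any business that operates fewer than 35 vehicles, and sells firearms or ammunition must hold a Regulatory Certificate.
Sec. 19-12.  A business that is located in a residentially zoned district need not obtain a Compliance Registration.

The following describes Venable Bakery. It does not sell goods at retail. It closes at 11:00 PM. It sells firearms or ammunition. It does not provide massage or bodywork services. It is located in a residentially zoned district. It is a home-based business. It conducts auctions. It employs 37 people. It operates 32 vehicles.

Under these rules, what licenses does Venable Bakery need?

Fleet Certificate, Municipal Permit, Operating Authorization, Regulatory Certificate

Sec. 19-1. vehicles 32 > 25; employees 37 ≤ 60 → Commercial Certificate not required.
Sec. 19-2. vehicles 32 < 34 → Operating Registration required.
Sec. 19-3. employees 37 > 18 → Trade Permit not required.
Sec. 19-4. vehicles 32 ≥ 7 → Fleet Certificate required.
Sec. 19-5. employees 37 < 83 → exempt from Operating Registration.
Sec. 19-6. sells firearms or ammunition; vehicles 32 > 20; employees 37 ≥ 27 → Municipal Permit required.
Sec. 19-7. vehicles 32 < 40; closes 11:00 PM, at/before midnight; is a home-based business → Compliance Authorization not required.
Sec. 19-8. is a home-based business → Compliance Registration required.
Sec. 19-9. closes 11:00 PM, at/before midnight → Operating Authorization required.
Sec. 19-10. employees 37 ≤ 48; is located in a residentially zoned district → Large Employer Registration not required.
Sec. 19-11. vehicles 32 < 35; sells firearms or ammunition → Regulatory Certificate required.
Sec. 19-12. is located in a residentially zoned district → exempt from Compliance Registration.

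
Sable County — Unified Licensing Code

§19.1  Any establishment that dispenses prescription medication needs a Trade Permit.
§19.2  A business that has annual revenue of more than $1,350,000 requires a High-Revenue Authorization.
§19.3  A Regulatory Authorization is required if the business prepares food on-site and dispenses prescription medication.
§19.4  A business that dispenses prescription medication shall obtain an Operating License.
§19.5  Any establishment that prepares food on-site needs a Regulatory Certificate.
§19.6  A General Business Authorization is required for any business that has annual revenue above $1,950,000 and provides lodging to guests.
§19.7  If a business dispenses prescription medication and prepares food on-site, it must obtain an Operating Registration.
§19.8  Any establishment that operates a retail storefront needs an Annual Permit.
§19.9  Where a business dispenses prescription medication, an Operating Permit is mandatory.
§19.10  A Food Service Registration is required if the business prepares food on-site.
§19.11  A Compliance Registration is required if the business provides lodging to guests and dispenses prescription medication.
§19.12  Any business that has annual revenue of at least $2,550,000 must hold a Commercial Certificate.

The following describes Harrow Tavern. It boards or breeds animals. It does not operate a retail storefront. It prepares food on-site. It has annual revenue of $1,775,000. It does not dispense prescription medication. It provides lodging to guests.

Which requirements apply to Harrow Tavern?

§19.1 does not dispense prescription medication → Trade Permit not required.
§19.2 revenue $1,775,000 > $1,350,000 → High-Revenue Authorization required.
§19.3 prepares food on-site; does not dispense prescription medication → Regulatory Authorization not required.
§19.4 does not dispense prescription medication → Operating License not required.
§19.5 prepares food on-site → Regulatory Certificate required.
§19.6 revenue $1,775,000 ≤ $1,950,000; provides lodging to guests → General Business Authorization not required.
§19.7 does not dispense prescription medication; prepares food on-site → Operating Registration not required.
§19.8 does not operate a retail storefront → Annual Permit not required.
§19.9 does not dispense prescription medication → Operating Permit not required.
§19.10 prepares food on-site → Food Service Registration required.
§19.11 provides lodging to guests; does not dispense prescription medication → Compliance Registration not required.
§19.12 revenue $1,775,000 < $2,550,000 → Commercial Certificate not required.

Food Service Registration, High-Revenue Authorization, Regulatory Certificate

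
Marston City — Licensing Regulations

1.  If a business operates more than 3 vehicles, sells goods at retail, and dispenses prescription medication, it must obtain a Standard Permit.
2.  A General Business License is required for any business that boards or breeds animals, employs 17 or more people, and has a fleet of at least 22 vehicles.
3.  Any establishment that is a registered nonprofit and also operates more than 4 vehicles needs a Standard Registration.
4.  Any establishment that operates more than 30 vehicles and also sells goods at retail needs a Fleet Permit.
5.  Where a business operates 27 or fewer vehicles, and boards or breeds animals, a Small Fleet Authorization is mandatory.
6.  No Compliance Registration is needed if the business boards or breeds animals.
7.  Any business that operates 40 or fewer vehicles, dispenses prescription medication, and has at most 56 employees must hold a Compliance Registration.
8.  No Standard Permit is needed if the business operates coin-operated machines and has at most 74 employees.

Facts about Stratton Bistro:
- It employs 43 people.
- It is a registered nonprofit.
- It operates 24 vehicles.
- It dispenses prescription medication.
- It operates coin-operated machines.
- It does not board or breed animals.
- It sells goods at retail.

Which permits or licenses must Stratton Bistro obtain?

1. vehicles 24 > 3; sells goods at retail; dispenses prescription medication → Standard Permit required.
2. does not board or breed animals; employees 43 ≥ 17; vehicles 24 ≥ 22 → General Business License not required.
3. is a registered nonprofit; vehicles 24 > 4 → Standard Registration required.
4. vehicles 24 ≤ 30; sells goods at retail → Fleet Permit not required.
5. vehicles 24 ≤ 27; does not board or breed animals → Small Fleet Authorization not required.
6. does not board or breed animals → Compliance Registration exemption does not apply.
7. vehicles 24 ≤ 40; dispenses prescription medication; employees 43 ≤ 56 → Compliance Registration required.
8. operates coin-operated machines; employees 43 ≤ 74 → exempt from Standard Permit.

Compliance Registration, Standard Registration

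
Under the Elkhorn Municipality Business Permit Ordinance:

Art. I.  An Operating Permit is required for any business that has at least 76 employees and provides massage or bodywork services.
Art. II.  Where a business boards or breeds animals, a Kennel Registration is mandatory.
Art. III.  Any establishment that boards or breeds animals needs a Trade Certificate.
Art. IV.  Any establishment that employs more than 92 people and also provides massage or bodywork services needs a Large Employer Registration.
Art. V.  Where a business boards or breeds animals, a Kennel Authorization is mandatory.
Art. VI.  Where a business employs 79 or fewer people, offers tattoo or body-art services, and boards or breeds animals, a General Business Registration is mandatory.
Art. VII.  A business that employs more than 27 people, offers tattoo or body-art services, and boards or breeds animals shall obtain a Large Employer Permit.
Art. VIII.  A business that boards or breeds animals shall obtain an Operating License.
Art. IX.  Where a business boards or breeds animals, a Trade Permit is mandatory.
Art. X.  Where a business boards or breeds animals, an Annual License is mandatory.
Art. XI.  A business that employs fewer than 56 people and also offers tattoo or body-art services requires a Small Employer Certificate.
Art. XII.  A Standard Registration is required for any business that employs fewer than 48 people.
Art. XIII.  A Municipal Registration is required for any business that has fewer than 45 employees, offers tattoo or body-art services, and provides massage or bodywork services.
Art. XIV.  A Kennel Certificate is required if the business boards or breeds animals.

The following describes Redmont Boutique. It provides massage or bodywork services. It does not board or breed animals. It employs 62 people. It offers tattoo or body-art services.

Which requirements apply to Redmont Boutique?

None

Art. I. employees 62 < 76; provides massage or bodywork services → Operating Permit not required.
Art. II. does not board or breed animals → Kennel Registration not required.
Art. III. does not board or breed animals → Trade Certificate not required.
Art. IV. employees 62 ≤ 92; provides massage or bodywork services → Large Employer Registration not required.
Art. V. does not board or breed animals → Kennel Authorization not required.
Art. VI. employees 62 ≤ 79; offers tattoo or body-art services; does not board or breed animals → General Business Registration not required.
Art. VII. employees 62 > 27; offers tattoo or body-art services; does not board or breed animals → Large Employer Permit not required.
Art. VIII. does not board or breed animals → Operating License not required.
Art. IX. does not board or breed animals → Trade Permit not required.
Art. X. does not board or breed animals → Annual License not required.
Art. XI. employees 62 ≥ 56; offers tattoo or body-art services → Small Employer Certificate not required.
Art. XII. employees 62 ≥ 48 → Standard Registration not required.
Art. XIII. employees 62 ≥ 45; offers tattoo or body-art services; provides massage or bodywork services → Municipal Registration not required.
Art. XIV. does not board or breed animals → Kennel Certificate not required.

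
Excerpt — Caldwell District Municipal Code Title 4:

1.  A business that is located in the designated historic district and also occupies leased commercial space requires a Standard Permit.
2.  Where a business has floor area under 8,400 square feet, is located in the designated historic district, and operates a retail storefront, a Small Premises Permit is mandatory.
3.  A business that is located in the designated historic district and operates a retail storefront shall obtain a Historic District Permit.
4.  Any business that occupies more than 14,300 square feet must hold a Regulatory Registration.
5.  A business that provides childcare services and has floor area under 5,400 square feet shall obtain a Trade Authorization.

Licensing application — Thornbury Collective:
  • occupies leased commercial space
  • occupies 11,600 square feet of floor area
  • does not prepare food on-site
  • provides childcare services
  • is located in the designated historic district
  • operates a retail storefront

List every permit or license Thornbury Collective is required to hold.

1. is located in the designated historic district; occupies leased commercial space → Standard Permit required.
2. floor area 11,600 square feet ≥ 8,400 square feet; is located in the designated historic district; operates a retail storefront → Small Premises Permit not required.
3. is located in the designated historic district; operates a retail storefront → Historic District Permit required.
4. floor area 11,600 square feet ≤ 14,300 square feet → Regulatory Registration not required.
5. provides childcare services; floor area 11,600 square feet ≥ 5,400 square feet → Trade Authorization not required.

Historic District Permit, Standard Permit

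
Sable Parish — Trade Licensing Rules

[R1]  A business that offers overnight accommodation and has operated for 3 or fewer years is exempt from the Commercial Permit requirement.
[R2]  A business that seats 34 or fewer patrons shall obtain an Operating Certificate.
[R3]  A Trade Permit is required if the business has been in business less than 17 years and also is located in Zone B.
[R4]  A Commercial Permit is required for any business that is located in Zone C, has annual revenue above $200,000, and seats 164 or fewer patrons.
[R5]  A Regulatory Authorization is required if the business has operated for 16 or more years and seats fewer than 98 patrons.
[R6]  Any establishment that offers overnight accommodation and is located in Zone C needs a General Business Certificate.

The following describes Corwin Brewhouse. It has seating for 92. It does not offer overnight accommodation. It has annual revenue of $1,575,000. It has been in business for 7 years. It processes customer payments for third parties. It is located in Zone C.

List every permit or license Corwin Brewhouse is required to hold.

[R1] does not offer overnight accommodation; years in business 7 > 3 → Commercial Permit exemption does not apply.
[R2] seating 92 > 34 → Operating Certificate not required.
[R3] years in business 7 < 17; is located in Zone C (not: is located in Zone B) → Trade Permit not required.
[R4] is located in Zone C; revenue $1,575,000 > $200,000; seating 92 ≤ 164 → Commercial Permit required.
[R5] years in business 7 < 16; seating 92 < 98 → Regulatory Authorization not required.
[R6] does not offer overnight accommodation; is located in Zone C → General Business Certificate not required.

Commercial Permit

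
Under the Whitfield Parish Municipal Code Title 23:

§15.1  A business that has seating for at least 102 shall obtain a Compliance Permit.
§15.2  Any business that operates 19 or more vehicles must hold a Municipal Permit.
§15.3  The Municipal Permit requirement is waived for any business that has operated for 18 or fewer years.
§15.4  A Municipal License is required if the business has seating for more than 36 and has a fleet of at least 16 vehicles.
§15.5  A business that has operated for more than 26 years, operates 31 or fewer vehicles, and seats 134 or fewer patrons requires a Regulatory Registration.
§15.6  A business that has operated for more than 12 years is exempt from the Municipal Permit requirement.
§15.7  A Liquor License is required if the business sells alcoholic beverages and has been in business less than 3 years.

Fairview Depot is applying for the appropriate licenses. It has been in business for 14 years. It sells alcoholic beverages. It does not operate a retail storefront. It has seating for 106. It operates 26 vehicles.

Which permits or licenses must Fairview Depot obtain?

§15.1 seating 106 ≥ 102 → Compliance Permit required.
§15.2 vehicles 26 ≥ 19 → Municipal Permit required.
§15.3 years in business 14 ≤ 18 → exempt from Municipal Permit.
§15.4 seating 106 > 36; vehicles 26 ≥ 16 → Municipal License required.
§15.5 years in business 14 ≤ 26; vehicles 26 ≤ 31; seating 106 ≤ 134 → Regulatory Registration not required.
§15.6 years in business 14 > 12 → exempt from Municipal Permit.
§15.7 sells alcoholic beverages; years in business 14 ≥ 3 → Liquor License not required.

Compliance Permit, Municipal License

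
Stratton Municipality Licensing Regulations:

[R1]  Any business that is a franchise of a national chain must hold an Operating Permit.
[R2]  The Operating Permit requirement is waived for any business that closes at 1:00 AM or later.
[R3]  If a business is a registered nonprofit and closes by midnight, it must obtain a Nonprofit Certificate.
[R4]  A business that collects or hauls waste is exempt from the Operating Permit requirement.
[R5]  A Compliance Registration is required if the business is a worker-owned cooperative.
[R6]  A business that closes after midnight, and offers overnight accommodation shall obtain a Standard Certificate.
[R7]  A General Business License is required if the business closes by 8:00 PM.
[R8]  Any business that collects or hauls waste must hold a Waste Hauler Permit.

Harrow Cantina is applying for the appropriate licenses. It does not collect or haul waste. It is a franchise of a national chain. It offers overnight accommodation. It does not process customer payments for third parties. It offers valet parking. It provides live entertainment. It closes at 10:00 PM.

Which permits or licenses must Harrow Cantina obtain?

Operating Permit

[R1] is a franchise of a national chain → Operating Permit required.
[R2] closes 10:00 PM, at/before 1:00 AM → Operating Permit exemption does not apply.
[R3] is a franchise of a national chain (not: is a registered nonprofit); closes 10:00 PM, at/before midnight → Nonprofit Certificate not required.
[R4] does not collect or haul waste → Operating Permit exemption does not apply.
[R5] is a franchise of a national chain (not: is a worker-owned cooperative) → Compliance Registration not required.
[R6] closes 10:00 PM, at/before midnight; offers overnight accommodation → Standard Certificate not required.
[R7] closes 10:00 PM, after 8:00 PM → General Business License not required.
[R8] does not collect or haul waste → Waste Hauler Permit not required.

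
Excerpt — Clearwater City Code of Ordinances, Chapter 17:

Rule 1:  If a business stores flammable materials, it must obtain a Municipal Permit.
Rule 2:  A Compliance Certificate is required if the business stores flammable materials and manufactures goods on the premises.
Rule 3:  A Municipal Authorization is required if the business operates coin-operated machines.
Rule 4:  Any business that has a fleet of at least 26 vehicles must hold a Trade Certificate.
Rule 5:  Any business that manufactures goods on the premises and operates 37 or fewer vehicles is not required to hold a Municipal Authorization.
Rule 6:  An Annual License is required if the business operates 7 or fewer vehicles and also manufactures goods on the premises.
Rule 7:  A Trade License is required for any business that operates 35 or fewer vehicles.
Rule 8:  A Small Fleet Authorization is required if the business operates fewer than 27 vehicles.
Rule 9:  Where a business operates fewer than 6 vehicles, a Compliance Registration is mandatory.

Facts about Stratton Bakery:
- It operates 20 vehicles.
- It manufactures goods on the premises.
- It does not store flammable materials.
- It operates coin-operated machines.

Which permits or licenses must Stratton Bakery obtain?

Rule 1: does not store flammable materials → Municipal Permit not required.
Rule 2: does not store flammable materials; manufactures goods on the premises → Compliance Certificate not required.
Rule 3: operates coin-operated machines → Municipal Authorization required.
Rule 4: vehicles 20 < 26 → Trade Certificate not required.
Rule 5: manufactures goods on the premises; vehicles 20 ≤ 37 → exempt from Municipal Authorization.
Rule 6: vehicles 20 > 7; manufactures goods on the premises → Annual License not required.
Rule 7: vehicles 20 ≤ 35 → Trade License required.
Rule 8: vehicles 20 < 27 → Small Fleet Authorization required.
Rule 9: vehicles 20 ≥ 6 → Compliance Registration not required.

Small Fleet Authorization, Trade License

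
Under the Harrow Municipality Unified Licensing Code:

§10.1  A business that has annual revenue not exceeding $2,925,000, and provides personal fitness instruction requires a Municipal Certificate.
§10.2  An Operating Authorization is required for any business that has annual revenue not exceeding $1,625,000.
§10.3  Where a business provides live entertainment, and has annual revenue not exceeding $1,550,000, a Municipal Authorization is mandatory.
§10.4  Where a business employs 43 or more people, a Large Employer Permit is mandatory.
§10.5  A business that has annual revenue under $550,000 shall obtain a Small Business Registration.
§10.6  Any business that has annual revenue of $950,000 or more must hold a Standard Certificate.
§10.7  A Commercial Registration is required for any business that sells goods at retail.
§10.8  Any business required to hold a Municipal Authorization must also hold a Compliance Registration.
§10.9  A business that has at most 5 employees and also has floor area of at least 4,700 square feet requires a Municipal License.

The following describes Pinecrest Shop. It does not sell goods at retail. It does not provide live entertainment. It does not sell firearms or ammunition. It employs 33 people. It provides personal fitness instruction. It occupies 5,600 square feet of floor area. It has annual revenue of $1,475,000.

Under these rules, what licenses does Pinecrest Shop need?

Municipal Certificate, Operating Authorization, Standard Certificate

§10.1 revenue $1,475,000 ≤ $2,925,000; provides personal fitness instruction → Municipal Certificate required.
§10.2 revenue $1,475,000 ≤ $1,625,000 → Operating Authorization required.
§10.3 does not provide live entertainment; revenue $1,475,000 ≤ $1,550,000 → Municipal Authorization not required.
§10.4 employees 33 < 43 → Large Employer Permit not required.
§10.5 revenue $1,475,000 ≥ $550,000 → Small Business Registration not required.
§10.6 revenue $1,475,000 ≥ $950,000 → Standard Certificate required.
§10.7 does not sell goods at retail → Commercial Registration not required.
§10.8 Municipal Authorization is not required → no effect.
§10.9 employees 33 > 5; floor area 5,600 square feet ≥ 4,700 square feet → Municipal License not required.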